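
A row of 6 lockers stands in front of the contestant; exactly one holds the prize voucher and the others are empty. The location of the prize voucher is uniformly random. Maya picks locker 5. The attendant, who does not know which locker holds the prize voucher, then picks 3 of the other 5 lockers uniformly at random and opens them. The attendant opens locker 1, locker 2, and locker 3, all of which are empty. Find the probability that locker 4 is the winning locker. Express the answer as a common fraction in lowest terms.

Condition on the true location of the prize voucher.
If it is in any of lockers 1, 2, and 3 (prior 1/6 each): that locker was opened and seen not to hold the prize — ruled out; weight (1/6)·0 = 0 each.
If it is in any of lockers 4, 5, and 6 (prior 1/6 each): the attendant picks exactly this set with probability 1/10 regardless, and none is the prize; weight (1/6)·(1/10) = 1/60 each.
The weights sum to 1/20.
So P(the prize voucher in locker 4 | the attendant opened locker 1, locker 2, and locker 3) = (1/60) / (1/20) = 1/3.

1/3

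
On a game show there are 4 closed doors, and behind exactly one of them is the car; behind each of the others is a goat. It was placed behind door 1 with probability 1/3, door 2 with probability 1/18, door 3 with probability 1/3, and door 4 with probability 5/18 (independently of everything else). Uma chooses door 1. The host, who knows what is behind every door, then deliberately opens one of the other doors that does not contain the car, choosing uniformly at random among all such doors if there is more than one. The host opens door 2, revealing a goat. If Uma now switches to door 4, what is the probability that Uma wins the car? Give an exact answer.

Consider each possible location of the car in turn.
If it is behind door 1 (prior 1/3): the host has 3 equally likely choices, so probability 1/3; weight (1/3)·(1/3) = 1/9.
If it is behind door 2 (prior 1/18): the host opened door 2, so this case is ruled out; weight (1/18)·0 = 0.
If it is behind door 3 (prior 1/3): the host has 2 equally likely choices, so probability 1/2; weight (1/3)·(1/2) = 1/6.
If it is behind door 4 (prior 5/18): the host has 2 equally likely choices, so probability 1/2; weight (5/18)·(1/2) = 5/36.
The weights sum to 5/12.
So P(the car behind door 4 | the host opened door 2) = (5/36) / (5/12) = 1/3.

1/3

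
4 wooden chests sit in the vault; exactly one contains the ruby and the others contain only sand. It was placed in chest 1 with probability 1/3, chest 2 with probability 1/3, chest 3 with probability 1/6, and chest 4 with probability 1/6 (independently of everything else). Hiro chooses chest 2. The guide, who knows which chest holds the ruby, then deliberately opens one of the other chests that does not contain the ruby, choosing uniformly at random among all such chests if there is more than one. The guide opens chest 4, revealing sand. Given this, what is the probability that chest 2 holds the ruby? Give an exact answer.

Consider each possible location of the ruby in turn.
If it is in chest 1 (prior 1/3): the guide has 2 equally likely choices, so probability 1/2; weight (1/3)·(1/2) = 1/6.
If it is in chest 2 (prior 1/3): the guide has 3 equally likely choices, so probability 1/3; weight (1/3)·(1/3) = 1/9.
If it is in chest 3 (prior 1/6): the guide has 2 equally likely choices, so probability 1/2; weight (1/6)·(1/2) = 1/12.
If it is in chest 4 (prior 1/6): the guide opened chest 4, so this case is ruled out; weight (1/6)·0 = 0.
The weights sum to 13/36.
So P(the ruby in chest 2 | the guide opened chest 4) = (1/9) / (13/36) = 4/13.

4/13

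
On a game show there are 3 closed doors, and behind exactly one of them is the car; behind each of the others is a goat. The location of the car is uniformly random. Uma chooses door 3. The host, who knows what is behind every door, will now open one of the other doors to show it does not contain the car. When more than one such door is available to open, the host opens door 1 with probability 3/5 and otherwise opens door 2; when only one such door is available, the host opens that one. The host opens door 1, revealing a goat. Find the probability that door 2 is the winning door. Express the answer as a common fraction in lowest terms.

Condition on the true location of the car.
If it is behind door 1 (prior 1/3): the host opened door 1, so this case is ruled out; weight (1/3)·0 = 0.
If it is behind door 2 (prior 1/3): only door 1 is available, probability 1; weight (1/3)·1 = 1/3.
If it is behind door 3 (prior 1/3): door 1 is available, opened with probability 3/5; weight (1/3)·(3/5) = 1/5.
The weights sum to 8/15.
So P(the car behind door 2 | the host opened door 1) = (1/3) / (8/15) = 5/8.

5/8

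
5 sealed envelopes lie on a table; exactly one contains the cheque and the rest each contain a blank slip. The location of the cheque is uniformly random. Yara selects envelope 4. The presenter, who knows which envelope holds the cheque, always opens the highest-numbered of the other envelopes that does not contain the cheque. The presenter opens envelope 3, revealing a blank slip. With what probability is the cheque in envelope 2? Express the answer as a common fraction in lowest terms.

0

Apply Bayes' rule, conditioning on where the cheque actually is.
If it is in any of envelopes 1, 2, and 4 (prior 1/5 each): the presenter would have opened envelope 5 instead, probability 0; weight (1/5)·0 = 0 each.
If it is in envelope 3 (prior 1/5): the presenter opened envelope 3, so this case is ruled out; weight (1/5)·0 = 0.
If it is in envelope 5 (prior 1/5): envelope 3 is the highest-numbered option available, probability 1; weight (1/5)·1 = 1/5.
The weights sum to 1/5.
So P(the cheque in envelope 2 | the presenter opened envelope 3) = 0 / (1/5) = 0.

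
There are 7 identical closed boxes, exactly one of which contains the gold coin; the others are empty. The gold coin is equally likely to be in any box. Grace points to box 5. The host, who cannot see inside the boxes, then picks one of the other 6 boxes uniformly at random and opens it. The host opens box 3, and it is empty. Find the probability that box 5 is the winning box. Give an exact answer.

1/6

Because the host chose which box to open without knowing where the gold coin is, the choice is independent of the prize location. Learning that box 3 does not hold the gold coin simply rules out that one location and leaves the remaining 6 boxes still equally likely by symmetry.
So P(the gold coin in box 5) = 1/6.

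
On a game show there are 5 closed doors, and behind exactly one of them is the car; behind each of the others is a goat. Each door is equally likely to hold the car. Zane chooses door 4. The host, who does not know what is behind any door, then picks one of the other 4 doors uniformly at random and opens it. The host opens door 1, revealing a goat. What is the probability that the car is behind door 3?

1/4

Because the host chose which door to open without knowing where the car is, the choice is independent of the prize location. Learning that door 1 does not hold the car simply rules out that one location and leaves the remaining 4 doors still equally likely by symmetry.
So P(the car behind door 3) = 1/4.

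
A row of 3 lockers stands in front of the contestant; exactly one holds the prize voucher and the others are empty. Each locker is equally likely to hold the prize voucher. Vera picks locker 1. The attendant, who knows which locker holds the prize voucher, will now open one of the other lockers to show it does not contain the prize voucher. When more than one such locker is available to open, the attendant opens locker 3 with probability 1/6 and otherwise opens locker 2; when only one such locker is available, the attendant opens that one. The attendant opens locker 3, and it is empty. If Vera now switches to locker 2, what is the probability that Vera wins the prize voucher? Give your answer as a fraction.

6/7

Consider each possible location of the prize voucher in turn.
If it is in locker 1 (prior 1/3): locker 3 is available, opened with probability 1/6; weight (1/3)·(1/6) = 1/18.
If it is in locker 2 (prior 1/3): only locker 3 is available, probability 1; weight (1/3)·1 = 1/3.
If it is in locker 3 (prior 1/3): the attendant opened locker 3, so this case is ruled out; weight (1/3)·0 = 0.
The weights sum to 7/18.
So P(the prize voucher in locker 2 | the attendant opened locker 3) = (1/3) / (7/18) = 6/7.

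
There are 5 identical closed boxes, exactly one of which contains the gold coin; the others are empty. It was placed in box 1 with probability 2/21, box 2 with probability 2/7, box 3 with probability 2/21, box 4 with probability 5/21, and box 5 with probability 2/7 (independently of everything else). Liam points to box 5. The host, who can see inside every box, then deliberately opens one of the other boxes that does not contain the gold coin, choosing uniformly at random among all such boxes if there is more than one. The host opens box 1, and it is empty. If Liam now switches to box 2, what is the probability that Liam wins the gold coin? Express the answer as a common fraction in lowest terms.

Consider each possible location of the gold coin in turn.
If it is in box 1 (prior 2/21): the host opened box 1, so this case is ruled out; weight (2/21)·0 = 0.
If it is in box 2 (prior 2/7): the host has 3 equally likely choices, so probability 1/3; weight (2/7)·(1/3) = 2/21.
If it is in box 3 (prior 2/21): the host has 3 equally likely choices, so probability 1/3; weight (2/21)·(1/3) = 2/63.
If it is in box 4 (prior 5/21): the host has 3 equally likely choices, so probability 1/3; weight (5/21)·(1/3) = 5/63.
If it is in box 5 (prior 2/7): the host has 4 equally likely choices, so probability 1/4; weight (2/7)·(1/4) = 1/14.
The weights sum to 5/18.
So P(the gold coin in box 2 | the host opened box 1) = (2/21) / (5/18) = 12/35.

12/35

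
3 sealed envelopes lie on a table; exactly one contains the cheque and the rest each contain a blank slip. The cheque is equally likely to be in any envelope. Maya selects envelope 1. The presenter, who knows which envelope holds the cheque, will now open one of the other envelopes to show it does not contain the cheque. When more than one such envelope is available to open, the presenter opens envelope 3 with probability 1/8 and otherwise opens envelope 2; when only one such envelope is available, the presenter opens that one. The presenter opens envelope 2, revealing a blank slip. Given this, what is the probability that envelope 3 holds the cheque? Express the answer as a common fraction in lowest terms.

8/15

Condition on the true location of the cheque.
If it is in envelope 1 (prior 1/3): envelope 3 is available but not opened, probability 7/8; weight (1/3)·(7/8) = 7/24.
If it is in envelope 2 (prior 1/3): the presenter opened envelope 2, so this case is ruled out; weight (1/3)·0 = 0.
If it is in envelope 3 (prior 1/3): only envelope 2 is available, probability 1; weight (1/3)·1 = 1/3.
The weights sum to 5/8.
So P(the cheque in envelope 3 | the presenter opened envelope 2) = (1/3) / (5/8) = 8/15.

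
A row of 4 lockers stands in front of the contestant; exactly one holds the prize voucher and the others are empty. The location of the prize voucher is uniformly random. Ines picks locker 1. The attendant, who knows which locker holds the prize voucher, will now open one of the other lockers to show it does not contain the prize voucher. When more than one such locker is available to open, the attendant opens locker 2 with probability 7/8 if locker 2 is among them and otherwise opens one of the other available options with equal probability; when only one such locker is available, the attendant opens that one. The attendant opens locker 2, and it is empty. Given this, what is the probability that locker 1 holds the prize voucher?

1/3

Condition on the true location of the prize voucher.
If it is in any of lockers 1, 3, and 4 (prior 1/4 each): locker 2 is available, opened with probability 7/8; weight (1/4)·(7/8) = 7/32 each.
If it is in locker 2 (prior 1/4): the attendant opened locker 2, so this case is ruled out; weight (1/4)·0 = 0.
The weights sum to 21/32.
So P(the prize voucher in locker 1 | the attendant opened locker 2) = (7/32) / (21/32) = 1/3.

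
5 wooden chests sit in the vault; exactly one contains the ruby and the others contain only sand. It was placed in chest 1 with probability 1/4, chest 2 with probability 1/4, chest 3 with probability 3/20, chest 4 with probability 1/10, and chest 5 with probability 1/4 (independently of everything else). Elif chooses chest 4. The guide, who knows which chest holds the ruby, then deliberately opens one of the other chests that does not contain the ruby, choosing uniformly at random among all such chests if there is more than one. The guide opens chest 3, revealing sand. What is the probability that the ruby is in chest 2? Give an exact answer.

Condition on the true location of the ruby.
If it is in any of chests 1, 2, and 5 (prior 1/4 each): the guide has 3 equally likely choices, so probability 1/3; weight (1/4)·(1/3) = 1/12 each.
If it is in chest 3 (prior 3/20): the guide opened chest 3, so this case is ruled out; weight (3/20)·0 = 0.
If it is in chest 4 (prior 1/10): the guide has 4 equally likely choices, so probability 1/4; weight (1/10)·(1/4) = 1/40.
The weights sum to 11/40.
So P(the ruby in chest 2 | the guide opened chest 3) = (1/12) / (11/40) = 10/33.

10/33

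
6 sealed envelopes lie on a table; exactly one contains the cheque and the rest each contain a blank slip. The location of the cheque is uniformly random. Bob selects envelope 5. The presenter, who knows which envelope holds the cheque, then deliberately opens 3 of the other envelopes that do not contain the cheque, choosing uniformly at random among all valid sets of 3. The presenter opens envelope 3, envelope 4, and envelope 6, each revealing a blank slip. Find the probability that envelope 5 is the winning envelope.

1/6

Condition on the true location of the cheque.
If it is in either of envelopes 1 and 2 (prior 1/6 each): the presenter has 4 equally likely choices, so probability 1/4; weight (1/6)·(1/4) = 1/24 each.
If it is in any of envelopes 3, 4, and 6 (prior 1/6 each): that envelope was opened and seen not to hold the prize — ruled out; weight (1/6)·0 = 0 each.
If it is in envelope 5 (prior 1/6): the presenter has 10 equally likely choices, so probability 1/10; weight (1/6)·(1/10) = 1/60.
The weights sum to 1/10.
So P(the cheque in envelope 5 | the presenter opened envelope 3, envelope 4, and envelope 6) = (1/60) / (1/10) = 1/6.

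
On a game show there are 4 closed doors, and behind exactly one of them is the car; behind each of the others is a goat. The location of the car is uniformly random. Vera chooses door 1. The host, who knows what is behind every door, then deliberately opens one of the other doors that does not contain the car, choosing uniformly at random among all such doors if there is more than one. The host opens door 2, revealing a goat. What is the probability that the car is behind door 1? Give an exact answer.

1/4

Consider each possible location of the car in turn.
If it is behind door 1 (prior 1/4): the host has 3 equally likely choices, so probability 1/3; weight (1/4)·(1/3) = 1/12.
If it is behind door 2 (prior 1/4): the host opened door 2, so this case is ruled out; weight (1/4)·0 = 0.
If it is behind either of doors 3 and 4 (prior 1/4 each): the host has 2 equally likely choices, so probability 1/2; weight (1/4)·(1/2) = 1/8 each.
The weights sum to 1/3.
So P(the car behind door 1 | the host opened door 2) = (1/12) / (1/3) = 1/4.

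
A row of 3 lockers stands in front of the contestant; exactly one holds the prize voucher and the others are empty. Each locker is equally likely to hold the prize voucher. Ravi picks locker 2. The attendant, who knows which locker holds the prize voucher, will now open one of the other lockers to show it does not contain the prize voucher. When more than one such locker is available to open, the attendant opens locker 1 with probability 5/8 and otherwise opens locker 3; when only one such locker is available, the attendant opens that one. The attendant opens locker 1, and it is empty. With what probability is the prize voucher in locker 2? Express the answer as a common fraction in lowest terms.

Condition on the true location of the prize voucher.
If it is in locker 1 (prior 1/3): the attendant opened locker 1, so this case is ruled out; weight (1/3)·0 = 0.
If it is in locker 2 (prior 1/3): locker 1 is available, opened with probability 5/8; weight (1/3)·(5/8) = 5/24.
If it is in locker 3 (prior 1/3): only locker 1 is available, probability 1; weight (1/3)·1 = 1/3.
The weights sum to 13/24.
So P(the prize voucher in locker 2 | the attendant opened locker 1) = (5/24) / (13/24) = 5/13.

5/13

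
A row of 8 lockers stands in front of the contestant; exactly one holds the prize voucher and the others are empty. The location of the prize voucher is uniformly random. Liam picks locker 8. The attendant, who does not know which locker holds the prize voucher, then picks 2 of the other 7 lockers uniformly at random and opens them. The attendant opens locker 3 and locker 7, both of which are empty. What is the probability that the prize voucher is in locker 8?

Because the attendant chose which lockers to open without knowing where the prize voucher is, the choice is independent of the prize location. Learning that none of the 2 opened lockers holds the prize voucher simply rules out those 2 locations and leaves the remaining 6 lockers still equally likely by symmetry.
So P(the prize voucher in locker 8) = 1/6.

1/6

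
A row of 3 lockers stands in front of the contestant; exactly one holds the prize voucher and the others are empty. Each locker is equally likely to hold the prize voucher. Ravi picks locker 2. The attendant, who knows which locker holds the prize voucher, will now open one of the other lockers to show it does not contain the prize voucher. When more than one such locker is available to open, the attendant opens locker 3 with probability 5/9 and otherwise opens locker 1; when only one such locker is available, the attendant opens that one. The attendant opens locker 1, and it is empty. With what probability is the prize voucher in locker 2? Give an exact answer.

Apply Bayes' rule, conditioning on where the prize voucher actually is.
If it is in locker 1 (prior 1/3): the attendant opened locker 1, so this case is ruled out; weight (1/3)·0 = 0.
If it is in locker 2 (prior 1/3): locker 3 is available but not opened, probability 4/9; weight (1/3)·(4/9) = 4/27.
If it is in locker 3 (prior 1/3): only locker 1 is available, probability 1; weight (1/3)·1 = 1/3.
The weights sum to 13/27.
So P(the prize voucher in locker 2 | the attendant opened locker 1) = (4/27) / (13/27) = 4/13.

4/13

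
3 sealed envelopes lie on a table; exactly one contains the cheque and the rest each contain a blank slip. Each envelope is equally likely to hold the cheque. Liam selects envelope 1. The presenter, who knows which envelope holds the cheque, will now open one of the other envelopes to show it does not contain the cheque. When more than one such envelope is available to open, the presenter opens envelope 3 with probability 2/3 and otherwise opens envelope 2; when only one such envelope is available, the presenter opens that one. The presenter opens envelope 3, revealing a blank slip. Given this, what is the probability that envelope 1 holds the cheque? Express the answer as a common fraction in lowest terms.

Apply Bayes' rule, conditioning on where the cheque actually is.
If it is in envelope 1 (prior 1/3): envelope 3 is available, opened with probability 2/3; weight (1/3)·(2/3) = 2/9.
If it is in envelope 2 (prior 1/3): only envelope 3 is available, probability 1; weight (1/3)·1 = 1/3.
If it is in envelope 3 (prior 1/3): the presenter opened envelope 3, so this case is ruled out; weight (1/3)·0 = 0.
The weights sum to 5/9.
So P(the cheque in envelope 1 | the presenter opened envelope 3) = (2/9) / (5/9) = 2/5.

2/5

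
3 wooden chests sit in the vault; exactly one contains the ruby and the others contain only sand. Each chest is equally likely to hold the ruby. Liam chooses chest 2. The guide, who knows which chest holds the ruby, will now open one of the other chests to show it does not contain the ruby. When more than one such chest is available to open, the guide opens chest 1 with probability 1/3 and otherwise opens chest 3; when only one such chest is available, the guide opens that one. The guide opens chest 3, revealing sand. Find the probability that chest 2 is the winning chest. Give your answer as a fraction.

2/5

Apply Bayes' rule, conditioning on where the ruby actually is.
If it is in chest 1 (prior 1/3): only chest 3 is available, probability 1; weight (1/3)·1 = 1/3.
If it is in chest 2 (prior 1/3): chest 1 is available but not opened, probability 2/3; weight (1/3)·(2/3) = 2/9.
If it is in chest 3 (prior 1/3): the guide opened chest 3, so this case is ruled out; weight (1/3)·0 = 0.
The weights sum to 5/9.
So P(the ruby in chest 2 | the guide opened chest 3) = (2/9) / (5/9) = 2/5.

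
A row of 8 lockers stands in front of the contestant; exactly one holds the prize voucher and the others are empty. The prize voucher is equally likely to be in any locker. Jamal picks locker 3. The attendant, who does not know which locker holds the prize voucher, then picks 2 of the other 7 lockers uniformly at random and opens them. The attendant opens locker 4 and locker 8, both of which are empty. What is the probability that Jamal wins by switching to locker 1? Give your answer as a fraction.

Because the attendant chose which lockers to open without knowing where the prize voucher is, the choice is independent of the prize location. Learning that none of the 2 opened lockers holds the prize voucher simply rules out those 2 locations and leaves the remaining 6 lockers still equally likely by symmetry.
So P(the prize voucher in locker 1) = 1/6.

1/6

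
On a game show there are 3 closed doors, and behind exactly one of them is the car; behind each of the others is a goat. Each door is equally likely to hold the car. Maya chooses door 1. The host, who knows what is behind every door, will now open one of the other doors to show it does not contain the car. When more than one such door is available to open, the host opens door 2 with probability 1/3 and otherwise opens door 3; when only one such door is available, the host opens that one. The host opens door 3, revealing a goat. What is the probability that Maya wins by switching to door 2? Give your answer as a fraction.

3/5

Condition on the true location of the car.
If it is behind door 1 (prior 1/3): door 2 is available but not opened, probability 2/3; weight (1/3)·(2/3) = 2/9.
If it is behind door 2 (prior 1/3): only door 3 is available, probability 1; weight (1/3)·1 = 1/3.
If it is behind door 3 (prior 1/3): the host opened door 3, so this case is ruled out; weight (1/3)·0 = 0.
The weights sum to 5/9.
So P(the car behind door 2 | the host opened door 3) = (1/3) / (5/9) = 3/5.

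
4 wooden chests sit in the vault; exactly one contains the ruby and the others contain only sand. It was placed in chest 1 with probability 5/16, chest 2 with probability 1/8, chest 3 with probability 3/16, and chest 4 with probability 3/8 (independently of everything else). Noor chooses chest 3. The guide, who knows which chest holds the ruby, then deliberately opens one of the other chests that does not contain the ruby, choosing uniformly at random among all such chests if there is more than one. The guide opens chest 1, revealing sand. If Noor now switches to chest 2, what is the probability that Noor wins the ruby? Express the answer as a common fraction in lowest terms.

Condition on the true location of the ruby.
If it is in chest 1 (prior 5/16): the guide opened chest 1, so this case is ruled out; weight (5/16)·0 = 0.
If it is in chest 2 (prior 1/8): the guide has 2 equally likely choices, so probability 1/2; weight (1/8)·(1/2) = 1/16.
If it is in chest 3 (prior 3/16): the guide has 3 equally likely choices, so probability 1/3; weight (3/16)·(1/3) = 1/16.
If it is in chest 4 (prior 3/8): the guide has 2 equally likely choices, so probability 1/2; weight (3/8)·(1/2) = 3/16.
The weights sum to 5/16.
So P(the ruby in chest 2 | the guide opened chest 1) = (1/16) / (5/16) = 1/5.

1/5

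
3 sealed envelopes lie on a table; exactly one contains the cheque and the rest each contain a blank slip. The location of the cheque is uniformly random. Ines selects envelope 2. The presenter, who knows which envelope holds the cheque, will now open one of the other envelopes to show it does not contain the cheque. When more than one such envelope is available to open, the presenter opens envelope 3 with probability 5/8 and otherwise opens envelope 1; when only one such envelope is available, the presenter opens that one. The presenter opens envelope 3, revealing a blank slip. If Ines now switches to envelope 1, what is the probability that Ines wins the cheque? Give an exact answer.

8/13

Condition on the true location of the cheque.
If it is in envelope 1 (prior 1/3): only envelope 3 is available, probability 1; weight (1/3)·1 = 1/3.
If it is in envelope 2 (prior 1/3): envelope 3 is available, opened with probability 5/8; weight (1/3)·(5/8) = 5/24.
If it is in envelope 3 (prior 1/3): the presenter opened envelope 3, so this case is ruled out; weight (1/3)·0 = 0.
The weights sum to 13/24.
So P(the cheque in envelope 1 | the presenter opened envelope 3) = (1/3) / (13/24) = 8/13.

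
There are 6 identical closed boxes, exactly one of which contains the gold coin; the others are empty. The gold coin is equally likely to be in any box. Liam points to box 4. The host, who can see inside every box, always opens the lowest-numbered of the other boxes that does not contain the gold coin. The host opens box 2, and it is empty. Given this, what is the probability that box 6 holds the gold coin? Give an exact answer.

0

Apply Bayes' rule, conditioning on where the gold coin actually is.
If it is in box 1 (prior 1/6): box 2 is the lowest-numbered option available, probability 1; weight (1/6)·1 = 1/6.
If it is in box 2 (prior 1/6): the host opened box 2, so this case is ruled out; weight (1/6)·0 = 0.
If it is in any of boxes 3, 4, 5, and 6 (prior 1/6 each): the host would have opened box 1 instead, probability 0; weight (1/6)·0 = 0 each.
The weights sum to 1/6.
So P(the gold coin in box 6 | the host opened box 2) = 0 / (1/6) = 0.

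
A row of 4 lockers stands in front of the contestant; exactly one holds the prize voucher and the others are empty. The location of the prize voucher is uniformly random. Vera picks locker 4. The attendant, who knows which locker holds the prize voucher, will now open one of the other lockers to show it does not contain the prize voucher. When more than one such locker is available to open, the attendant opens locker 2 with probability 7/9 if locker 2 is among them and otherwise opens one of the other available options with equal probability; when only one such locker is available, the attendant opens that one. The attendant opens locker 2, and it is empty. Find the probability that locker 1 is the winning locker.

1/3

Condition on the true location of the prize voucher.
If it is in any of lockers 1, 3, and 4 (prior 1/4 each): locker 2 is available, opened with probability 7/9; weight (1/4)·(7/9) = 7/36 each.
If it is in locker 2 (prior 1/4): the attendant opened locker 2, so this case is ruled out; weight (1/4)·0 = 0.
The weights sum to 7/12.
So P(the prize voucher in locker 1 | the attendant opened locker 2) = (7/36) / (7/12) = 1/3.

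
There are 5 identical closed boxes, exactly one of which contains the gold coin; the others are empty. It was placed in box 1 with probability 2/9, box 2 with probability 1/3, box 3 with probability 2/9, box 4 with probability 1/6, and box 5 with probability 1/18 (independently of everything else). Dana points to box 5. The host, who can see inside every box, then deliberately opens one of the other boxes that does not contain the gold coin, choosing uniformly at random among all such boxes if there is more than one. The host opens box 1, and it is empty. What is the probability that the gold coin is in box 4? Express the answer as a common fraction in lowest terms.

Condition on the true location of the gold coin.
If it is in box 1 (prior 2/9): the host opened box 1, so this case is ruled out; weight (2/9)·0 = 0.
If it is in box 2 (prior 1/3): the host has 3 equally likely choices, so probability 1/3; weight (1/3)·(1/3) = 1/9.
If it is in box 3 (prior 2/9): the host has 3 equally likely choices, so probability 1/3; weight (2/9)·(1/3) = 2/27.
If it is in box 4 (prior 1/6): the host has 3 equally likely choices, so probability 1/3; weight (1/6)·(1/3) = 1/18.
If it is in box 5 (prior 1/18): the host has 4 equally likely choices, so probability 1/4; weight (1/18)·(1/4) = 1/72.
The weights sum to 55/216.
So P(the gold coin in box 4 | the host opened box 1) = (1/18) / (55/216) = 12/55.

12/55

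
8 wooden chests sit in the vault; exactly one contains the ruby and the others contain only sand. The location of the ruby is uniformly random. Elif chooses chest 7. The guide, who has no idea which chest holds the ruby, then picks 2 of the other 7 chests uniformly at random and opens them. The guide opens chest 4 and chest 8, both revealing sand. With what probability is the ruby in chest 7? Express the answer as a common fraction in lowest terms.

Because the guide chose which chests to open without knowing where the ruby is, the choice is independent of the prize location. Learning that none of the 2 opened chests holds the ruby simply rules out those 2 locations and leaves the remaining 6 chests still equally likely by symmetry.
So P(the ruby in chest 7) = 1/6.

1/6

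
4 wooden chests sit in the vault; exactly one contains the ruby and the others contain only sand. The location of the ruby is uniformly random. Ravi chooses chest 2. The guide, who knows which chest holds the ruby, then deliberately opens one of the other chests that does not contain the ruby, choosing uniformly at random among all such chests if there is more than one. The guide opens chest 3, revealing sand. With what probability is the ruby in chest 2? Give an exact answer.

Condition on the true location of the ruby.
If it is in either of chests 1 and 4 (prior 1/4 each): the guide has 2 equally likely choices, so probability 1/2; weight (1/4)·(1/2) = 1/8 each.
If it is in chest 2 (prior 1/4): the guide has 3 equally likely choices, so probability 1/3; weight (1/4)·(1/3) = 1/12.
If it is in chest 3 (prior 1/4): the guide opened chest 3, so this case is ruled out; weight (1/4)·0 = 0.
The weights sum to 1/3.
So P(the ruby in chest 2 | the guide opened chest 3) = (1/12) / (1/3) = 1/4.

1/4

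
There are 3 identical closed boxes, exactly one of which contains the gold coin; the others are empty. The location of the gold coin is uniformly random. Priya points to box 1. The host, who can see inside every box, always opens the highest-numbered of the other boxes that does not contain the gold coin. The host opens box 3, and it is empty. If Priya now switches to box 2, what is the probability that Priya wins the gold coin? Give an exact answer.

Condition on the true location of the gold coin.
If it is in either of boxes 1 and 2 (prior 1/3 each): box 3 is the highest-numbered option available, probability 1; weight (1/3)·1 = 1/3 each.
If it is in box 3 (prior 1/3): the host opened box 3, so this case is ruled out; weight (1/3)·0 = 0.
The weights sum to 2/3.
So P(the gold coin in box 2 | the host opened box 3) = (1/3) / (2/3) = 1/2.

1/2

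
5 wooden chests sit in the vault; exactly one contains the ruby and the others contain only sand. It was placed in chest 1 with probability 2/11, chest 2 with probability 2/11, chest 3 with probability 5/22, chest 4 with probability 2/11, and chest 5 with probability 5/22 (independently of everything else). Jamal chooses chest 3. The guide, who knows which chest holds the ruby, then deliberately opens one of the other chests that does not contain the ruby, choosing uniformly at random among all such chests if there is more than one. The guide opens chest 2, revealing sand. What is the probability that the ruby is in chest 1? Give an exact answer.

Consider each possible location of the ruby in turn.
If it is in either of chests 1 and 4 (prior 2/11 each): the guide has 3 equally likely choices, so probability 1/3; weight (2/11)·(1/3) = 2/33 each.
If it is in chest 2 (prior 2/11): the guide opened chest 2, so this case is ruled out; weight (2/11)·0 = 0.
If it is in chest 3 (prior 5/22): the guide has 4 equally likely choices, so probability 1/4; weight (5/22)·(1/4) = 5/88.
If it is in chest 5 (prior 5/22): the guide has 3 equally likely choices, so probability 1/3; weight (5/22)·(1/3) = 5/66.
The weights sum to 67/264.
So P(the ruby in chest 1 | the guide opened chest 2) = (2/33) / (67/264) = 16/67.

16/67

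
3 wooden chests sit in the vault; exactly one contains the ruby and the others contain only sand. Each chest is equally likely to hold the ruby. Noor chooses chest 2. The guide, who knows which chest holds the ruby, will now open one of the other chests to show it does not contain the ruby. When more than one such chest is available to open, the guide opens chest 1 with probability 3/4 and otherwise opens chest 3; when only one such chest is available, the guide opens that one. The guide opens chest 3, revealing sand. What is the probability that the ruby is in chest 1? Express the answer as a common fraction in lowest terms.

Consider each possible location of the ruby in turn.
If it is in chest 1 (prior 1/3): only chest 3 is available, probability 1; weight (1/3)·1 = 1/3.
If it is in chest 2 (prior 1/3): chest 1 is available but not opened, probability 1/4; weight (1/3)·(1/4) = 1/12.
If it is in chest 3 (prior 1/3): the guide opened chest 3, so this case is ruled out; weight (1/3)·0 = 0.
The weights sum to 5/12.
So P(the ruby in chest 1 | the guide opened chest 3) = (1/3) / (5/12) = 4/5.

4/5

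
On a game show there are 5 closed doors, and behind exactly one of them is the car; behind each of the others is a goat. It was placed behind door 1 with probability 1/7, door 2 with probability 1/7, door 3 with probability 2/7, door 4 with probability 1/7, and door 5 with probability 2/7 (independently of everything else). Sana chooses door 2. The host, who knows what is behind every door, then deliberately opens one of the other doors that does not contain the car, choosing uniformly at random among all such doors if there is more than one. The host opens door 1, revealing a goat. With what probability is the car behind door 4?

4/23

Apply Bayes' rule, conditioning on where the car actually is.
If it is behind door 1 (prior 1/7): the host opened door 1, so this case is ruled out; weight (1/7)·0 = 0.
If it is behind door 2 (prior 1/7): the host has 4 equally likely choices, so probability 1/4; weight (1/7)·(1/4) = 1/28.
If it is behind either of doors 3 and 5 (prior 2/7 each): the host has 3 equally likely choices, so probability 1/3; weight (2/7)·(1/3) = 2/21 each.
If it is behind door 4 (prior 1/7): the host has 3 equally likely choices, so probability 1/3; weight (1/7)·(1/3) = 1/21.
The weights sum to 23/84.
So P(the car behind door 4 | the host opened door 1) = (1/21) / (23/84) = 4/23.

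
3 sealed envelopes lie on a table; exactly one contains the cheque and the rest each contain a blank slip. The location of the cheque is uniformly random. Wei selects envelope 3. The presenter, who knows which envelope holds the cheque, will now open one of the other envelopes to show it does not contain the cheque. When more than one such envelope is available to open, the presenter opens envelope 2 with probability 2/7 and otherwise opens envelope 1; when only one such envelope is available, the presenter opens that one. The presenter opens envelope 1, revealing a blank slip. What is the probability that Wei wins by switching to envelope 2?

7/12

Apply Bayes' rule, conditioning on where the cheque actually is.
If it is in envelope 1 (prior 1/3): the presenter opened envelope 1, so this case is ruled out; weight (1/3)·0 = 0.
If it is in envelope 2 (prior 1/3): only envelope 1 is available, probability 1; weight (1/3)·1 = 1/3.
If it is in envelope 3 (prior 1/3): envelope 2 is available but not opened, probability 5/7; weight (1/3)·(5/7) = 5/21.
The weights sum to 4/7.
So P(the cheque in envelope 2 | the presenter opened envelope 1) = (1/3) / (4/7) = 7/12.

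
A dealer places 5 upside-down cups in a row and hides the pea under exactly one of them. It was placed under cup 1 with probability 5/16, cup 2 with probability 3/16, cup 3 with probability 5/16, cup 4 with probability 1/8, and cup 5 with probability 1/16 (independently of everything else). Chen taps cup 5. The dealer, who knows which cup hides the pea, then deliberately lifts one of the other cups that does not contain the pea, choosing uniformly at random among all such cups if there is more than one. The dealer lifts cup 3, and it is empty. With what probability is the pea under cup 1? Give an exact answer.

Apply Bayes' rule, conditioning on where the pea actually is.
If it is under cup 1 (prior 5/16): the dealer has 3 equally likely choices, so probability 1/3; weight (5/16)·(1/3) = 5/48.
If it is under cup 2 (prior 3/16): the dealer has 3 equally likely choices, so probability 1/3; weight (3/16)·(1/3) = 1/16.
If it is under cup 3 (prior 5/16): the dealer opened cup 3, so this case is ruled out; weight (5/16)·0 = 0.
If it is under cup 4 (prior 1/8): the dealer has 3 equally likely choices, so probability 1/3; weight (1/8)·(1/3) = 1/24.
If it is under cup 5 (prior 1/16): the dealer has 4 equally likely choices, so probability 1/4; weight (1/16)·(1/4) = 1/64.
The weights sum to 43/192.
So P(the pea under cup 1 | the dealer opened cup 3) = (5/48) / (43/192) = 20/43.

20/43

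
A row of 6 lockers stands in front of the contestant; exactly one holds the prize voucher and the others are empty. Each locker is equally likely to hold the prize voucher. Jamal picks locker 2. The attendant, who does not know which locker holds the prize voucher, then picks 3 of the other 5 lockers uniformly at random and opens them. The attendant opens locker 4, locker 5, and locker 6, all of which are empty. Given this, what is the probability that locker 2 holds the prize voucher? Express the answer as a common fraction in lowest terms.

1/3

Apply Bayes' rule, conditioning on where the prize voucher actually is.
If it is in any of lockers 1, 2, and 3 (prior 1/6 each): the attendant picks exactly this set with probability 1/10 regardless, and none is the prize; weight (1/6)·(1/10) = 1/60 each.
If it is in any of lockers 4, 5, and 6 (prior 1/6 each): that locker was opened and seen not to hold the prize — ruled out; weight (1/6)·0 = 0 each.
The weights sum to 1/20.
So P(the prize voucher in locker 2 | the attendant opened locker 4, locker 5, and locker 6) = (1/60) / (1/20) = 1/3.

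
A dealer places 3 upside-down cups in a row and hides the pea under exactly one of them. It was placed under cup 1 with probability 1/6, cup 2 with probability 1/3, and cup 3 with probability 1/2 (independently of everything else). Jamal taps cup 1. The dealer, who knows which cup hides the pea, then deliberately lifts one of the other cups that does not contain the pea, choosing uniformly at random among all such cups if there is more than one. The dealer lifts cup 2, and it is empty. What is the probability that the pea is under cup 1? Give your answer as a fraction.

1/7

Consider each possible location of the pea in turn.
If it is under cup 1 (prior 1/6): the dealer has 2 equally likely choices, so probability 1/2; weight (1/6)·(1/2) = 1/12.
If it is under cup 2 (prior 1/3): the dealer opened cup 2, so this case is ruled out; weight (1/3)·0 = 0.
If it is under cup 3 (prior 1/2): the dealer has no choice, probability 1; weight (1/2)·1 = 1/2.
The weights sum to 7/12.
So P(the pea under cup 1 | the dealer opened cup 2) = (1/12) / (7/12) = 1/7.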